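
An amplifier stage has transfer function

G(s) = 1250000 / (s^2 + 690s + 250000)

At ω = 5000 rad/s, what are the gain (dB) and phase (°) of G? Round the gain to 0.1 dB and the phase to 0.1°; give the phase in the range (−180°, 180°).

At s = jω = j5000:
quadratic: (j5000)² + 690·j5000 + 250000 = -24750000 + j3450000 → |·| ≈ 2.4989e+07, ∠ ≈ 172.06°
|G| = 1250000 / 2.4989e+07 ≈ 0.050022
Gain = 20 log₁₀(0.050022) ≈ -26.02 dB
∠G = 0.00° − 172.06° = -172.06°

-26.0 dB, -172.1°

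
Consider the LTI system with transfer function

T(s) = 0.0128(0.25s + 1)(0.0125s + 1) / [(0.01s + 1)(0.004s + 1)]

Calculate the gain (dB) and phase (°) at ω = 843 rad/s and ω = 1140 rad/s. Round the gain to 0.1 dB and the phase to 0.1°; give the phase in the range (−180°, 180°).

ω = 843: -0.4 dB, 17.6°; ω = 1140: -0.2 dB, 13.2°

At ω = 843 rad/s:
zero (1 + j843·0.25) = 1 + j210.75 → |·| ≈ 210.75, ∠ ≈ 89.73°
zero (1 + j843·0.0125) = 1 + j10.5375 → |·| ≈ 10.585, ∠ ≈ 84.58°
pole (1 + j843·0.01) = 1 + j8.43 → |·| ≈ 8.4891, ∠ ≈ 83.23°
pole (1 + j843·0.004) = 1 + j3.372 → |·| ≈ 3.5172, ∠ ≈ 73.48°
|T| = 0.0128 · 210.75 · 10.585 / (8.4891 · 3.5172) ≈ 0.95633
Gain = 20 log₁₀(0.95633) ≈ -0.39 dB
∠T = (89.73° + 84.58°) − (83.23° + 73.48°) = 17.60°

At ω = 1140 rad/s:
zero (1 + j1140·0.25) = 1 + j285 → |·| ≈ 285, ∠ ≈ 89.80°
zero (1 + j1140·0.0125) = 1 + j14.25 → |·| ≈ 14.285, ∠ ≈ 85.99°
pole (1 + j1140·0.01) = 1 + j11.4 → |·| ≈ 11.444, ∠ ≈ 84.99°
pole (1 + j1140·0.004) = 1 + j4.56 → |·| ≈ 4.6684, ∠ ≈ 77.63°
|T| = 0.0128 · 285 · 14.285 / (11.444 · 4.6684) ≈ 0.97541
Gain = 20 log₁₀(0.97541) ≈ -0.22 dB
∠T = (89.80° + 85.99°) − (84.99° + 77.63°) = 13.17°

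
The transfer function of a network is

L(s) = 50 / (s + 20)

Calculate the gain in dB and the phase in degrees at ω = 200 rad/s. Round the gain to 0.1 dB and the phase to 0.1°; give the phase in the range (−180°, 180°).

Substitute s = j200:
Numerator: 50 = 50 + j0
Denominator: (j200) + 20 = 20 + j200
|N| = √(50² + 0²) ≈ 50, ∠N ≈ 0.00°
|D| = √(20² + 200²) ≈ 201, ∠D ≈ 84.29°
|L| = 50 / 201 ≈ 0.24876
Gain = 20 log₁₀(0.24876) ≈ -12.08 dB
∠L = 0.00° − 84.29° = -84.29°

-12.1 dB, -84.3°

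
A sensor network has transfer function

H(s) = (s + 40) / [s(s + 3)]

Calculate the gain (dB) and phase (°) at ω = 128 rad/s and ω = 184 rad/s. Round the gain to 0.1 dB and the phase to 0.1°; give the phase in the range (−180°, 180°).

ω = 128: -41.7 dB, -106.0°; ω = 184: -45.1 dB, -101.3°

At s = jω = j128:
zero (s+40): 40 + j128 → |·| = √(40²+128²) = √17984 ≈ 134.1, ∠ = arctan(128/40) ≈ 72.65°
pole (s+3): 3 + j128 → |·| = √(3²+128²) = √16393 ≈ 128.04, ∠ = arctan(128/3) ≈ 88.66°
pole at origin: |s| = 128, ∠ = 90.00° (in denominator)
|H| = 1 · 134.1 / 16389 ≈ 0.0081823
Gain = 20 log₁₀(0.0081823) ≈ -41.74 dB
∠H = 72.65° − 178.66° = -106.01°

At s = jω = j184:
zero (s+40): 40 + j184 → |·| = √(40²+184²) = √35456 ≈ 188.3, ∠ = arctan(184/40) ≈ 77.74°
pole (s+3): 3 + j184 → |·| = √(3²+184²) = √33865 ≈ 184.02, ∠ = arctan(184/3) ≈ 89.07°
pole at origin: |s| = 184, ∠ = 90.00° (in denominator)
|H| = 1 · 188.3 / 33860 ≈ 0.0055611
Gain = 20 log₁₀(0.0055611) ≈ -45.10 dB
∠H = 77.74° − 179.07° = -101.33°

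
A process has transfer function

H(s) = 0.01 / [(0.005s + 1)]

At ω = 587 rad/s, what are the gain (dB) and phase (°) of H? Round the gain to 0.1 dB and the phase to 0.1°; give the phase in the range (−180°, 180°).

-49.8 dB, -71.2°

At ω = 587 rad/s:
pole (1 + j587·0.005) = 1 + j2.935 → |·| ≈ 3.1007, ∠ ≈ 71.19°
|H| = 0.01 · 1 / (3.1007) ≈ 0.0032251
Gain = 20 log₁₀(0.0032251) ≈ -49.83 dB
∠H = (0°) − (71.19°) = -71.19°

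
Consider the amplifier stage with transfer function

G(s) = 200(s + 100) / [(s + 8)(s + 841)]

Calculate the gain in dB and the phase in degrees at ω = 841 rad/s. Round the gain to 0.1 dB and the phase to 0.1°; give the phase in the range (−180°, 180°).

-15.4 dB, -51.2°

At s = jω = j841:
zero (s+100): 100 + j841 → |·| = √(100²+841²) = √717281 ≈ 846.92, ∠ = arctan(841/100) ≈ 83.22°
pole (s+8): 8 + j841 → |·| = √(8²+841²) = √707345 ≈ 841.04, ∠ = arctan(841/8) ≈ 89.45°
pole (s+841): 841 + j841 → |·| = √(841²+841²) = √1414562 ≈ 1189.4, ∠ = arctan(841/841) ≈ 45.00°
|G| = 200 · 846.92 / 1.0003e+06 ≈ 0.16933
Gain = 20 log₁₀(0.16933) ≈ -15.43 dB
∠G = 83.22° − 134.45° = -51.23°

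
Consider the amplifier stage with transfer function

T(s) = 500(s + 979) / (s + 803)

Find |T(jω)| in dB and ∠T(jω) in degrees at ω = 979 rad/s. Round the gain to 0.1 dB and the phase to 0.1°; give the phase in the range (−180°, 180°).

At s = jω = j979:
zero (s+979): 979 + j979 → |·| = √(979²+979²) = √1916882 ≈ 1384.5, ∠ = arctan(979/979) ≈ 45.00°
pole (s+803): 803 + j979 → |·| = √(803²+979²) = √1603250 ≈ 1266.2, ∠ = arctan(979/803) ≈ 50.64°
|T| = 500 · 1384.5 / 1266.2 ≈ 546.71
Gain = 20 log₁₀(546.71) ≈ 54.76 dB
∠T = 45.00° − 50.64° = -5.64°

54.8 dB, -5.6°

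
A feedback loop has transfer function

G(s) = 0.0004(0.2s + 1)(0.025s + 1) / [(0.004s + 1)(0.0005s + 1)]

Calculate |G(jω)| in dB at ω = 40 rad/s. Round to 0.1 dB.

-46.9 dB

At ω = 40 rad/s:
zero (1 + j40·0.2) = 1 + j8 → |·| ≈ 8.0623, ∠ ≈ 82.87°
zero (1 + j40·0.025) = 1 + j1 → |·| ≈ 1.4142, ∠ ≈ 45.00°
pole (1 + j40·0.004) = 1 + j0.16 → |·| ≈ 1.0127, ∠ ≈ 9.09°
pole (1 + j40·0.0005) = 1 + j0.02 → |·| ≈ 1.0002, ∠ ≈ 1.15°
|G| = 0.0004 · 8.0623 · 1.4142 / (1.0127 · 1.0002) ≈ 0.0045026
Gain = 20 log₁₀(0.0045026) ≈ -46.93 dB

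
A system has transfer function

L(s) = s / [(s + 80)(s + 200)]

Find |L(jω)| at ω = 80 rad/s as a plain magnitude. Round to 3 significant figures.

0.00328

At s = jω = j80:
zero at origin: s = j80 → |·| = 80, ∠ = 90.00°
pole (s+80): 80 + j80 → |·| = √(80²+80²) = √12800 ≈ 113.14, ∠ = arctan(80/80) ≈ 45.00°
pole (s+200): 200 + j80 → |·| = √(200²+80²) = √46400 ≈ 215.41, ∠ = arctan(80/200) ≈ 21.80°
|L| = 1 · 80 / 24371 ≈ 0.0032826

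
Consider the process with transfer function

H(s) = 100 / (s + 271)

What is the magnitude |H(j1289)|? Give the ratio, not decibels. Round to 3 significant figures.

At s = jω = j1289:
pole (s+271): 271 + j1289 → |·| = √(271²+1289²) = √1734962 ≈ 1317.2, ∠ = arctan(1289/271) ≈ 78.13°
|H| = 100 / 1317.2 ≈ 0.075919

0.0759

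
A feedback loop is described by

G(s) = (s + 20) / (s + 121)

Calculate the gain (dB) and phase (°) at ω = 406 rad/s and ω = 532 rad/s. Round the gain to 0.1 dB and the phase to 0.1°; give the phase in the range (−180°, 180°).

ω = 406: -0.4 dB, 13.8°; ω = 532: -0.2 dB, 10.7°

At s = jω = j406:
zero (s+20): 20 + j406 → |·| = √(20²+406²) = √165236 ≈ 406.49, ∠ = arctan(406/20) ≈ 87.18°
pole (s+121): 121 + j406 → |·| = √(121²+406²) = √179477 ≈ 423.65, ∠ = arctan(406/121) ≈ 73.40°
|G| = 1 · 406.49 / 423.65 ≈ 0.95949
Gain = 20 log₁₀(0.95949) ≈ -0.36 dB
∠G = 87.18° − 73.40° = 13.78°

At s = jω = j532:
zero (s+20): 20 + j532 → |·| = √(20²+532²) = √283424 ≈ 532.38, ∠ = arctan(532/20) ≈ 87.85°
pole (s+121): 121 + j532 → |·| = √(121²+532²) = √297665 ≈ 545.59, ∠ = arctan(532/121) ≈ 77.19°
|G| = 1 · 532.38 / 545.59 ≈ 0.97579
Gain = 20 log₁₀(0.97579) ≈ -0.21 dB
∠G = 87.85° − 77.19° = 10.66°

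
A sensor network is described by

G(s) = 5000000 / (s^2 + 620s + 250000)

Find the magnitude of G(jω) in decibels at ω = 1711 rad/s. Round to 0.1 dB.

At s = jω = j1711:
quadratic: (j1711)² + 620·j1711 + 250000 = -2677521 + j1060820 → |·| ≈ 2.88e+06, ∠ ≈ 158.39°
|G| = 5000000 / 2.88e+06 ≈ 1.7361
Gain = 20 log₁₀(1.7361) ≈ 4.79 dB

4.8 dB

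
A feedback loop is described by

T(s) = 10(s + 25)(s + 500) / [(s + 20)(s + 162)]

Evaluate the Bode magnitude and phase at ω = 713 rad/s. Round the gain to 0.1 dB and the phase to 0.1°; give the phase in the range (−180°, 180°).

21.5 dB, -22.6°

At s = jω = j713:
zero (s+25): 25 + j713 → |·| = √(25²+713²) = √508994 ≈ 713.44, ∠ = arctan(713/25) ≈ 87.99°
zero (s+500): 500 + j713 → |·| = √(500²+713²) = √758369 ≈ 870.84, ∠ = arctan(713/500) ≈ 54.96°
pole (s+20): 20 + j713 → |·| = √(20²+713²) = √508769 ≈ 713.28, ∠ = arctan(713/20) ≈ 88.39°
pole (s+162): 162 + j713 → |·| = √(162²+713²) = √534613 ≈ 731.17, ∠ = arctan(713/162) ≈ 77.20°
|T| = 10 · 6.2129e+05 / 5.2153e+05 ≈ 11.913
Gain = 20 log₁₀(11.913) ≈ 21.52 dB
∠T = 142.95° − 165.59° = -22.64°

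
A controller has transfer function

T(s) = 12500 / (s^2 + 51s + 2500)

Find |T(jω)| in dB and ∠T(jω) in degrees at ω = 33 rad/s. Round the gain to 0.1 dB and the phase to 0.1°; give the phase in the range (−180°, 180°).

At s = jω = j33:
quadratic: (j33)² + 51·j33 + 2500 = 1411 + j1683 → |·| ≈ 2196.2, ∠ ≈ 50.02°
|T| = 12500 / 2196.2 ≈ 5.6916
Gain = 20 log₁₀(5.6916) ≈ 15.10 dB
∠T = 0.00° − 50.02° = -50.02°

15.1 dB, -50.0°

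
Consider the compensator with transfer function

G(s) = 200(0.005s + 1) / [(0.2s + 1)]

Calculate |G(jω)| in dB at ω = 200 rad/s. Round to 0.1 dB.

17.0 dB

At ω = 200 rad/s:
zero (1 + j200·0.005) = 1 + j1 → |·| ≈ 1.4142, ∠ ≈ 45.00°
pole (1 + j200·0.2) = 1 + j40 → |·| ≈ 40.012, ∠ ≈ 88.57°
|G| = 200 · 1.4142 / (40.012) ≈ 7.0689
Gain = 20 log₁₀(7.0689) ≈ 16.99 dB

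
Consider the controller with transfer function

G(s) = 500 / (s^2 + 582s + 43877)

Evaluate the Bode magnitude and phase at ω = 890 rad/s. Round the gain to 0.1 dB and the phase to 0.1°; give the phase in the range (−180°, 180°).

Substitute s = j890:
Numerator: 500 = 500 + j0
Denominator: (j890)^2 + 582(j890) + 43877 = -748223 + j517980
|N| = √(500² + 0²) ≈ 500, ∠N ≈ 0.00°
|D| = √(748223² + 517980²) ≈ 9.1002e+05, ∠D ≈ 145.31°
|G| = 500 / 9.1002e+05 ≈ 0.00054944
Gain = 20 log₁₀(0.00054944) ≈ -65.20 dB
∠G = 0.00° − 145.31° = -145.31°

-65.2 dB, -145.3°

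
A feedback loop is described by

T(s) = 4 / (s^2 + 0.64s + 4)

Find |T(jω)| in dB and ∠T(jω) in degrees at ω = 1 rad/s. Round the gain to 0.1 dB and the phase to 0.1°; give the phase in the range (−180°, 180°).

At s = jω = j1:
quadratic: (j1)² + 0.64·j1 + 4 = 3 + j0.64 → |·| ≈ 3.0675, ∠ ≈ 12.04°
|T| = 4 / 3.0675 ≈ 1.304
Gain = 20 log₁₀(1.304) ≈ 2.31 dB
∠T = 0.00° − 12.04° = -12.04°

2.3 dB, -12.0°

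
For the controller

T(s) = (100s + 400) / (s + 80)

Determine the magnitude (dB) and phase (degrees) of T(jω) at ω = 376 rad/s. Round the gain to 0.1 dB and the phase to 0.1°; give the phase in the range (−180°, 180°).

39.8 dB, 11.4°

Substitute s = j376:
Numerator: 100(j376) + 400 = 400 + j37600
Denominator: (j376) + 80 = 80 + j376
|N| = √(400² + 37600²) ≈ 37602, ∠N ≈ 89.39°
|D| = √(80² + 376²) ≈ 384.42, ∠D ≈ 77.99°
|T| = 37602 / 384.42 ≈ 97.815
Gain = 20 log₁₀(97.815) ≈ 39.81 dB
∠T = 89.39° − 77.99° = 11.40°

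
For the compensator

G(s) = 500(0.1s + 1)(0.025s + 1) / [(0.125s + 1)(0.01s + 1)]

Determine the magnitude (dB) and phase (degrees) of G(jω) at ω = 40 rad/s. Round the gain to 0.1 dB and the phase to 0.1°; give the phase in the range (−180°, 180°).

54.5 dB, 20.5°

At ω = 40 rad/s:
zero (1 + j40·0.1) = 1 + j4 → |·| ≈ 4.1231, ∠ ≈ 75.96°
zero (1 + j40·0.025) = 1 + j1 → |·| ≈ 1.4142, ∠ ≈ 45.00°
pole (1 + j40·0.125) = 1 + j5 → |·| ≈ 5.099, ∠ ≈ 78.69°
pole (1 + j40·0.01) = 1 + j0.4 → |·| ≈ 1.077, ∠ ≈ 21.80°
|G| = 500 · 4.1231 · 1.4142 / (5.099 · 1.077) ≈ 530.89
Gain = 20 log₁₀(530.89) ≈ 54.50 dB
∠G = (75.96° + 45.00°) − (78.69° + 21.80°) = 20.47°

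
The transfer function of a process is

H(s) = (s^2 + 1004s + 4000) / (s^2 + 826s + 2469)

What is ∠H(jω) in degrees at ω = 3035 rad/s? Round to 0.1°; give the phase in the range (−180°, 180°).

Substitute s = j3035:
Numerator: (j3035)^2 + 1004(j3035) + 4000 = -9207225 + j3047140
Denominator: (j3035)^2 + 826(j3035) + 2469 = -9208756 + j2506910
|N| = √(9207225² + 3047140²) ≈ 9.6984e+06, ∠N ≈ 161.69°
|D| = √(9208756² + 2506910²) ≈ 9.5439e+06, ∠D ≈ 164.77°
∠H = 161.69° − 164.77° = -3.08°

-3.1°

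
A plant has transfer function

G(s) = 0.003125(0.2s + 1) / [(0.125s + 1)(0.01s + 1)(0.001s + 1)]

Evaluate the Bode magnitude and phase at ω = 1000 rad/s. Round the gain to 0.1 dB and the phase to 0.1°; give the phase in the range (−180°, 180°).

-69.1 dB, -129.1°

At ω = 1000 rad/s:
zero (1 + j1000·0.2) = 1 + j200 → |·| ≈ 200, ∠ ≈ 89.71°
pole (1 + j1000·0.125) = 1 + j125 → |·| ≈ 125, ∠ ≈ 89.54°
pole (1 + j1000·0.01) = 1 + j10 → |·| ≈ 10.05, ∠ ≈ 84.29°
pole (1 + j1000·0.001) = 1 + j1 → |·| ≈ 1.4142, ∠ ≈ 45.00°
|G| = 0.003125 · 200 / (125 · 10.05 · 1.4142) ≈ 0.0003518
Gain = 20 log₁₀(0.0003518) ≈ -69.07 dB
∠G = (89.71°) − (89.54° + 84.29° + 45.00°) = -129.12°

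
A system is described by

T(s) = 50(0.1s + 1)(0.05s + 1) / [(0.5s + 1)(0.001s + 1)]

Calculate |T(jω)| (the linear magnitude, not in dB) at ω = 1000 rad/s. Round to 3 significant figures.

At ω = 1000 rad/s:
zero (1 + j1000·0.1) = 1 + j100 → |·| ≈ 100, ∠ ≈ 89.43°
zero (1 + j1000·0.05) = 1 + j50 → |·| ≈ 50.01, ∠ ≈ 88.85°
pole (1 + j1000·0.5) = 1 + j500 → |·| ≈ 500, ∠ ≈ 89.89°
pole (1 + j1000·0.001) = 1 + j1 → |·| ≈ 1.4142, ∠ ≈ 45.00°
|T| = 50 · 100 · 50.01 / (500 · 1.4142) ≈ 353.63

354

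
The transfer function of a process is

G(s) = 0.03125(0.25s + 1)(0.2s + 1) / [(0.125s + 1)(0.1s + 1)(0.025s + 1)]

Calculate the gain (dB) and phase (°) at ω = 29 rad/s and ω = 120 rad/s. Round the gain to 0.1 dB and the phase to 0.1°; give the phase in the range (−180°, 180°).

ω = 29: -20.5 dB, -19.1°; ω = 120: -28.1 dB, -67.3°

At ω = 29 rad/s:
zero (1 + j29·0.25) = 1 + j7.25 → |·| ≈ 7.3186, ∠ ≈ 82.15°
zero (1 + j29·0.2) = 1 + j5.8 → |·| ≈ 5.8856, ∠ ≈ 80.22°
pole (1 + j29·0.125) = 1 + j3.625 → |·| ≈ 3.7604, ∠ ≈ 74.58°
pole (1 + j29·0.1) = 1 + j2.9 → |·| ≈ 3.0676, ∠ ≈ 70.97°
pole (1 + j29·0.025) = 1 + j0.725 → |·| ≈ 1.2352, ∠ ≈ 35.94°
|G| = 0.03125 · 7.3186 · 5.8856 / (3.7604 · 3.0676 · 1.2352) ≈ 0.094471
Gain = 20 log₁₀(0.094471) ≈ -20.49 dB
∠G = (82.15° + 80.22°) − (74.58° + 70.97° + 35.94°) = -19.12°

At ω = 120 rad/s:
zero (1 + j120·0.25) = 1 + j30 → |·| ≈ 30.017, ∠ ≈ 88.09°
zero (1 + j120·0.2) = 1 + j24 → |·| ≈ 24.021, ∠ ≈ 87.61°
pole (1 + j120·0.125) = 1 + j15 → |·| ≈ 15.033, ∠ ≈ 86.19°
pole (1 + j120·0.1) = 1 + j12 → |·| ≈ 12.042, ∠ ≈ 85.24°
pole (1 + j120·0.025) = 1 + j3 → |·| ≈ 3.1623, ∠ ≈ 71.57°
|G| = 0.03125 · 30.017 · 24.021 / (15.033 · 12.042 · 3.1623) ≈ 0.039361
Gain = 20 log₁₀(0.039361) ≈ -28.10 dB
∠G = (88.09° + 87.61°) − (86.19° + 85.24° + 71.57°) = -67.30°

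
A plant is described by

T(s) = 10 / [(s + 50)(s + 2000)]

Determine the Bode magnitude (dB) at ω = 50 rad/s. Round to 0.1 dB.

At s = jω = j50:
pole (s+50): 50 + j50 → |·| = √(50²+50²) = √5000 ≈ 70.711, ∠ = arctan(50/50) ≈ 45.00°
pole (s+2000): 2000 + j50 → |·| = √(2000²+50²) = √4002500 ≈ 2000.6, ∠ = arctan(50/2000) ≈ 1.43°
|T| = 10 / 1.4146e+05 ≈ 7.0691e-05
Gain = 20 log₁₀(7.0691e-05) ≈ -83.01 dB

-83.0 dB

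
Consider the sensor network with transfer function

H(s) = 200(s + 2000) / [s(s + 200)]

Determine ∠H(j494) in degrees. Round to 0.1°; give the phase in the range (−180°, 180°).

-144.1°

At s = jω = j494:
zero (s+2000): 2000 + j494 → |·| = √(2000²+494²) = √4244036 ≈ 2060.1, ∠ = arctan(494/2000) ≈ 13.87°
pole (s+200): 200 + j494 → |·| = √(200²+494²) = √284036 ≈ 532.95, ∠ = arctan(494/200) ≈ 67.96°
pole at origin: |s| = 494, ∠ = 90.00° (in denominator)
∠H = 13.87° − 157.96° = -144.09°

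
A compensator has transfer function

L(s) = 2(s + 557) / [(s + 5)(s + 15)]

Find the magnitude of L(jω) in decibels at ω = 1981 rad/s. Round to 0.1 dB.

-59.6 dB

At s = jω = j1981:
zero (s+557): 557 + j1981 → |·| = √(557²+1981²) = √4234610 ≈ 2057.8, ∠ = arctan(1981/557) ≈ 74.30°
pole (s+5): 5 + j1981 → |·| = √(5²+1981²) = √3924386 ≈ 1981, ∠ = arctan(1981/5) ≈ 89.86°
pole (s+15): 15 + j1981 → |·| = √(15²+1981²) = √3924586 ≈ 1981.1, ∠ = arctan(1981/15) ≈ 89.57°
|L| = 2 · 2057.8 / 3.9246e+06 ≈ 0.0010487
Gain = 20 log₁₀(0.0010487) ≈ -59.59 dB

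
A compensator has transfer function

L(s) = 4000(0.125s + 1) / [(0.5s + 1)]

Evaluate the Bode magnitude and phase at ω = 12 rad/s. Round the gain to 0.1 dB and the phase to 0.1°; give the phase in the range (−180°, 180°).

61.5 dB, -24.2°

At ω = 12 rad/s:
zero (1 + j12·0.125) = 1 + j1.5 → |·| ≈ 1.8028, ∠ ≈ 56.31°
pole (1 + j12·0.5) = 1 + j6 → |·| ≈ 6.0828, ∠ ≈ 80.54°
|L| = 4000 · 1.8028 / (6.0828) ≈ 1185.5
Gain = 20 log₁₀(1185.5) ≈ 61.48 dB
∠L = (56.31°) − (80.54°) = -24.23°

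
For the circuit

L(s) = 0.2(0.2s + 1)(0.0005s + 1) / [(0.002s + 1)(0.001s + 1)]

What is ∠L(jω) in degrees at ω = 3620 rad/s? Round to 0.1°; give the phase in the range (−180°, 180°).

At ω = 3620 rad/s:
zero (1 + j3620·0.2) = 1 + j724 → |·| ≈ 724, ∠ ≈ 89.92°
zero (1 + j3620·0.0005) = 1 + j1.81 → |·| ≈ 2.0679, ∠ ≈ 61.08°
pole (1 + j3620·0.002) = 1 + j7.24 → |·| ≈ 7.3087, ∠ ≈ 82.14°
pole (1 + j3620·0.001) = 1 + j3.62 → |·| ≈ 3.7556, ∠ ≈ 74.56°
∠L = (89.92° + 61.08°) − (82.14° + 74.56°) = -5.70°

-5.7°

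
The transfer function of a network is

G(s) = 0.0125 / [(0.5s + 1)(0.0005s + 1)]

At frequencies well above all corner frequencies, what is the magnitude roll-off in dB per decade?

-40 dB/decade

Each pole contributes −20 dB/decade at high frequency; each zero contributes +20 dB/decade.
Net: 0 zero(s) − 2 pole(s) → -40 dB/decade.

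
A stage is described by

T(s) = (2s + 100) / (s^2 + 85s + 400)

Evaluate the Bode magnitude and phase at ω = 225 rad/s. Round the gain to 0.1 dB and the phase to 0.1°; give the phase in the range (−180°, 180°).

Substitute s = j225:
Numerator: 2(j225) + 100 = 100 + j450
Denominator: (j225)^2 + 85(j225) + 400 = -50225 + j19125
|N| = √(100² + 450²) ≈ 460.98, ∠N ≈ 77.47°
|D| = √(50225² + 19125²) ≈ 53743, ∠D ≈ 159.15°
|T| = 460.98 / 53743 ≈ 0.0085775
Gain = 20 log₁₀(0.0085775) ≈ -41.33 dB
∠T = 77.47° − 159.15° = -81.68°

-41.3 dB, -81.7°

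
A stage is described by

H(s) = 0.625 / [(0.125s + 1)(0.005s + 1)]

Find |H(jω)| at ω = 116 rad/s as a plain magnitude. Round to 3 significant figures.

0.0372

At ω = 116 rad/s:
pole (1 + j116·0.125) = 1 + j14.5 → |·| ≈ 14.534, ∠ ≈ 86.05°
pole (1 + j116·0.005) = 1 + j0.58 → |·| ≈ 1.156, ∠ ≈ 30.11°
|H| = 0.625 · 1 / (14.534 · 1.156) ≈ 0.037199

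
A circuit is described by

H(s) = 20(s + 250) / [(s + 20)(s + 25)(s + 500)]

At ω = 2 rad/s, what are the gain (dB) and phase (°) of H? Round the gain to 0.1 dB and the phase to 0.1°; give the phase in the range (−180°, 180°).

-34.1 dB, -10.1°

At s = jω = j2:
zero (s+250): 250 + j2 → |·| = √(250²+2²) = √62504 ≈ 250.01, ∠ = arctan(2/250) ≈ 0.46°
pole (s+20): 20 + j2 → |·| = √(20²+2²) = √404 ≈ 20.1, ∠ = arctan(2/20) ≈ 5.71°
pole (s+25): 25 + j2 → |·| = √(25²+2²) = √629 ≈ 25.08, ∠ = arctan(2/25) ≈ 4.57°
pole (s+500): 500 + j2 → |·| = √(500²+2²) = √250004 ≈ 500, ∠ = arctan(2/500) ≈ 0.23°
|H| = 20 · 250.01 / 2.5205e+05 ≈ 0.019838
Gain = 20 log₁₀(0.019838) ≈ -34.05 dB
∠H = 0.46° − 10.51° = -10.05°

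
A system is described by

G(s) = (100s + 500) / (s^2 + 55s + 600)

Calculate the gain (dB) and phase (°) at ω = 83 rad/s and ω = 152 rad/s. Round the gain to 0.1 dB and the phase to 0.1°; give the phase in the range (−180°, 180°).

Substitute s = j83:
Numerator: 100(j83) + 500 = 500 + j8300
Denominator: (j83)^2 + 55(j83) + 600 = -6289 + j4565
|N| = √(500² + 8300²) ≈ 8315, ∠N ≈ 86.55°
|D| = √(6289² + 4565²) ≈ 7771.1, ∠D ≈ 144.03°
|G| = 8315 / 7771.1 ≈ 1.07
Gain = 20 log₁₀(1.07) ≈ 0.59 dB
∠G = 86.55° − 144.03° = -57.48°

Substitute s = j152:
Numerator: 100(j152) + 500 = 500 + j15200
Denominator: (j152)^2 + 55(j152) + 600 = -22504 + j8360
|N| = √(500² + 15200²) ≈ 15208, ∠N ≈ 88.12°
|D| = √(22504² + 8360²) ≈ 24007, ∠D ≈ 159.62°
|G| = 15208 / 24007 ≈ 0.63348
Gain = 20 log₁₀(0.63348) ≈ -3.97 dB
∠G = 88.12° − 159.62° = -71.50°

ω = 83: 0.6 dB, -57.5°; ω = 152: -4.0 dB, -71.5°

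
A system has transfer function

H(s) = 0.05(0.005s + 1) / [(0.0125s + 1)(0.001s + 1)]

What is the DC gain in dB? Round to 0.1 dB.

-26.0 dB

H(0) = 0.05 · 1 / 1 = 0.05
20 log₁₀(0.05) ≈ -26.02 dB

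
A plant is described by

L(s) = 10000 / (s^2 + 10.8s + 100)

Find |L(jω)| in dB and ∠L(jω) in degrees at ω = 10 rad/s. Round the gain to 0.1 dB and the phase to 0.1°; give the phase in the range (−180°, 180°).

39.3 dB, -90.0°

At s = jω = j10:
quadratic: (j10)² + 10.8·j10 + 100 = 0 + j108 → |·| ≈ 108, ∠ ≈ 90.00°
|L| = 10000 / 108 ≈ 92.593
Gain = 20 log₁₀(92.593) ≈ 39.33 dB
∠L = 0.00° − 90.00° = -90.00°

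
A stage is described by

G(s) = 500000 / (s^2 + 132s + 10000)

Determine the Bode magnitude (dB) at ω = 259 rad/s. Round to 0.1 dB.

At s = jω = j259:
quadratic: (j259)² + 132·j259 + 10000 = -57081 + j34188 → |·| ≈ 66536, ∠ ≈ 149.08°
|G| = 500000 / 66536 ≈ 7.5147
Gain = 20 log₁₀(7.5147) ≈ 17.52 dB

17.5 dB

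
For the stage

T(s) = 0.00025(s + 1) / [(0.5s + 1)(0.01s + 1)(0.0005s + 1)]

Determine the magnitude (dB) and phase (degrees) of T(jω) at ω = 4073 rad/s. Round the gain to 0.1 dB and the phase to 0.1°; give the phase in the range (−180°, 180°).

At ω = 4073 rad/s:
zero (1 + j4073·1) = 1 + j4073 → |·| ≈ 4073, ∠ ≈ 89.99°
pole (1 + j4073·0.5) = 1 + j2036.5 → |·| ≈ 2036.5, ∠ ≈ 89.97°
pole (1 + j4073·0.01) = 1 + j40.73 → |·| ≈ 40.742, ∠ ≈ 88.59°
pole (1 + j4073·0.0005) = 1 + j2.0365 → |·| ≈ 2.2688, ∠ ≈ 63.85°
|T| = 0.00025 · 4073 / (2036.5 · 40.742 · 2.2688) ≈ 5.4092e-06
Gain = 20 log₁₀(5.4092e-06) ≈ -105.34 dB
∠T = (89.99°) − (89.97° + 88.59° + 63.85°) = -152.42°

-105.3 dB, -152.4°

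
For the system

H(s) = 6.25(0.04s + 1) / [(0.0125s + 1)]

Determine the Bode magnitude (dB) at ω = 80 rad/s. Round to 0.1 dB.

23.4 dB

At ω = 80 rad/s:
zero (1 + j80·0.04) = 1 + j3.2 → |·| ≈ 3.3526, ∠ ≈ 72.65°
pole (1 + j80·0.0125) = 1 + j1 → |·| ≈ 1.4142, ∠ ≈ 45.00°
|H| = 6.25 · 3.3526 / (1.4142) ≈ 14.817
Gain = 20 log₁₀(14.817) ≈ 23.42 dB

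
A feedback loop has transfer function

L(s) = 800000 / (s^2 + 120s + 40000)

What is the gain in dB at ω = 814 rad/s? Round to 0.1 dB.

2.1 dB

At s = jω = j814:
quadratic: (j814)² + 120·j814 + 40000 = -622596 + j97680 → |·| ≈ 6.3021e+05, ∠ ≈ 171.08°
|L| = 800000 / 6.3021e+05 ≈ 1.2694
Gain = 20 log₁₀(1.2694) ≈ 2.07 dB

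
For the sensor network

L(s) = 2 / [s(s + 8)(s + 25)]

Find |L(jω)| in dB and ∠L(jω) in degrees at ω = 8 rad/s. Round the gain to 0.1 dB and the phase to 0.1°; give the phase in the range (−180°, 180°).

-61.5 dB, -152.7°

At s = jω = j8:
pole (s+8): 8 + j8 → |·| = √(8²+8²) = √128 ≈ 11.314, ∠ = arctan(8/8) ≈ 45.00°
pole (s+25): 25 + j8 → |·| = √(25²+8²) = √689 ≈ 26.249, ∠ = arctan(8/25) ≈ 17.74°
pole at origin: |s| = 8, ∠ = 90.00° (in denominator)
|L| = 2 / 2375.8 ≈ 0.00084182
Gain = 20 log₁₀(0.00084182) ≈ -61.50 dB
∠L = 0.00° − 152.74° = -152.74°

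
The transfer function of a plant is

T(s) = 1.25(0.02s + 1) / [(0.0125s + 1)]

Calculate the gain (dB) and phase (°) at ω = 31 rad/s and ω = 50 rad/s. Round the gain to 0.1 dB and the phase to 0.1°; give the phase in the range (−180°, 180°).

ω = 31: 2.7 dB, 10.6°; ω = 50: 3.5 dB, 13.0°

At ω = 31 rad/s:
zero (1 + j31·0.02) = 1 + j0.62 → |·| ≈ 1.1766, ∠ ≈ 31.80°
pole (1 + j31·0.0125) = 1 + j0.3875 → |·| ≈ 1.0725, ∠ ≈ 21.18°
|T| = 1.25 · 1.1766 / (1.0725) ≈ 1.3713
Gain = 20 log₁₀(1.3713) ≈ 2.74 dB
∠T = (31.80°) − (21.18°) = 10.62°

At ω = 50 rad/s:
zero (1 + j50·0.02) = 1 + j1 → |·| ≈ 1.4142, ∠ ≈ 45.00°
pole (1 + j50·0.0125) = 1 + j0.625 → |·| ≈ 1.1792, ∠ ≈ 32.01°
|T| = 1.25 · 1.4142 / (1.1792) ≈ 1.4991
Gain = 20 log₁₀(1.4991) ≈ 3.52 dB
∠T = (45.00°) − (32.01°) = 12.99°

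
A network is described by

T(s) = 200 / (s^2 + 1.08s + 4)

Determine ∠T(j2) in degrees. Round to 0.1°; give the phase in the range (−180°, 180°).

At s = jω = j2:
quadratic: (j2)² + 1.08·j2 + 4 = 0 + j2.16 → |·| ≈ 2.16, ∠ ≈ 90.00°
∠T = 0.00° − 90.00° = -90.00°

-90.0°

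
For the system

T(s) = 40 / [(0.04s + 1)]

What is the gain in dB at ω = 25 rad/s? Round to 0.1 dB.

At ω = 25 rad/s:
pole (1 + j25·0.04) = 1 + j1 → |·| ≈ 1.4142, ∠ ≈ 45.00°
|T| = 40 · 1 / (1.4142) ≈ 28.285
Gain = 20 log₁₀(28.285) ≈ 29.03 dB

29.0 dB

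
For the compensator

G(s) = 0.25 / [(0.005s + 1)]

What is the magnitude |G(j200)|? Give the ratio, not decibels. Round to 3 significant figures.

0.177

At ω = 200 rad/s:
pole (1 + j200·0.005) = 1 + j1 → |·| ≈ 1.4142, ∠ ≈ 45.00°
|G| = 0.25 · 1 / (1.4142) ≈ 0.17678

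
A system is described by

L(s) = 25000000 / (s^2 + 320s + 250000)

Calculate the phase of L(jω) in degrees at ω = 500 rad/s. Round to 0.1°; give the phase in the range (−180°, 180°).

-90.0°

At s = jω = j500:
quadratic: (j500)² + 320·j500 + 250000 = 0 + j160000 → |·| ≈ 1.6e+05, ∠ ≈ 90.00°
∠L = 0.00° − 90.00° = -90.00°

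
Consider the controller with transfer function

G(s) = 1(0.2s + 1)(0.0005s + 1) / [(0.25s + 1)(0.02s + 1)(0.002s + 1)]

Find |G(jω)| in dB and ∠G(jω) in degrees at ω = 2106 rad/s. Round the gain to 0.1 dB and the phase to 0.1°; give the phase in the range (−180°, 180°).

-43.9 dB, -118.8°

At ω = 2106 rad/s:
zero (1 + j2106·0.2) = 1 + j421.2 → |·| ≈ 421.2, ∠ ≈ 89.86°
zero (1 + j2106·0.0005) = 1 + j1.053 → |·| ≈ 1.4522, ∠ ≈ 46.48°
pole (1 + j2106·0.25) = 1 + j526.5 → |·| ≈ 526.5, ∠ ≈ 89.89°
pole (1 + j2106·0.02) = 1 + j42.12 → |·| ≈ 42.132, ∠ ≈ 88.64°
pole (1 + j2106·0.002) = 1 + j4.212 → |·| ≈ 4.3291, ∠ ≈ 76.64°
|G| = 1 · 421.2 · 1.4522 / (526.5 · 42.132 · 4.3291) ≈ 0.0063695
Gain = 20 log₁₀(0.0063695) ≈ -43.92 dB
∠G = (89.86° + 46.48°) − (89.89° + 88.64° + 76.64°) = -118.83°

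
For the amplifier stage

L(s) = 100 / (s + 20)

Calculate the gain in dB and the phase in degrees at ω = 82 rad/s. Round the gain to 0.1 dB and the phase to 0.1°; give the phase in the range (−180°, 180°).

1.5 dB, -76.3°

At s = jω = j82:
pole (s+20): 20 + j82 → |·| = √(20²+82²) = √7124 ≈ 84.404, ∠ = arctan(82/20) ≈ 76.29°
|L| = 100 / 84.404 ≈ 1.1848
Gain = 20 log₁₀(1.1848) ≈ 1.47 dB
∠L = 0.00° − 76.29° = -76.29°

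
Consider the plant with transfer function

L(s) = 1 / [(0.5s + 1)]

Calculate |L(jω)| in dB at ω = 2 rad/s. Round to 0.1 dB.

-3.0 dB

At ω = 2 rad/s:
pole (1 + j2·0.5) = 1 + j1 → |·| ≈ 1.4142, ∠ ≈ 45.00°
|L| = 1 · 1 / (1.4142) ≈ 0.70711
Gain = 20 log₁₀(0.70711) ≈ -3.01 dB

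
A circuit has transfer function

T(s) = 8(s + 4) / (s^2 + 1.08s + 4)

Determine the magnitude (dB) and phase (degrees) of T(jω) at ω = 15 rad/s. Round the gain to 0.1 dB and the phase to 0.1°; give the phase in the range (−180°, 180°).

-5.0 dB, -100.7°

At s = jω = j15:
zero (s+4): 4 + j15 → |·| = √(4²+15²) = √241 ≈ 15.524, ∠ = arctan(15/4) ≈ 75.07°
quadratic: (j15)² + 1.08·j15 + 4 = -221 + j16.2 → |·| ≈ 221.59, ∠ ≈ 175.81°
|T| = 8 · 15.524 / 221.59 ≈ 0.56046
Gain = 20 log₁₀(0.56046) ≈ -5.03 dB
∠T = 75.07° − 175.81° = -100.74°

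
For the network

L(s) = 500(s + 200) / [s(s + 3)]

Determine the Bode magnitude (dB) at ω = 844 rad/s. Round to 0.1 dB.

At s = jω = j844:
zero (s+200): 200 + j844 → |·| = √(200²+844²) = √752336 ≈ 867.37, ∠ = arctan(844/200) ≈ 76.67°
pole (s+3): 3 + j844 → |·| = √(3²+844²) = √712345 ≈ 844.01, ∠ = arctan(844/3) ≈ 89.80°
pole at origin: |s| = 844, ∠ = 90.00° (in denominator)
|L| = 500 · 867.37 / 7.1234e+05 ≈ 0.60882
Gain = 20 log₁₀(0.60882) ≈ -4.31 dB

-4.3 dB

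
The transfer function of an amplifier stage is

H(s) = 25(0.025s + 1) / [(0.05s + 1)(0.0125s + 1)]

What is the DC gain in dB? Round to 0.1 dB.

28.0 dB

H(0) = 25 · 1 / 1 = 25
20 log₁₀(25) ≈ 27.96 dB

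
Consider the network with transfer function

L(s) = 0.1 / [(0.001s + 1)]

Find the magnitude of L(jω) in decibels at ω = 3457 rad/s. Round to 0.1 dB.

-31.1 dB

At ω = 3457 rad/s:
pole (1 + j3457·0.001) = 1 + j3.457 → |·| ≈ 3.5987, ∠ ≈ 73.87°
|L| = 0.1 · 1 / (3.5987) ≈ 0.027788
Gain = 20 log₁₀(0.027788) ≈ -31.12 dB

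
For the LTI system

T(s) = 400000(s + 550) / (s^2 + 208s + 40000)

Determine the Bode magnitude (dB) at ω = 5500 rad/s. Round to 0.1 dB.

At s = jω = j5500:
zero (s+550): 550 + j5500 → |·| = √(550²+5500²) = √30552500 ≈ 5527.4, ∠ = arctan(5500/550) ≈ 84.29°
quadratic: (j5500)² + 208·j5500 + 40000 = -30210000 + j1144000 → |·| ≈ 3.0232e+07, ∠ ≈ 177.83°
|T| = 400000 · 5527.4 / 3.0232e+07 ≈ 73.133
Gain = 20 log₁₀(73.133) ≈ 37.28 dB

37.3 dB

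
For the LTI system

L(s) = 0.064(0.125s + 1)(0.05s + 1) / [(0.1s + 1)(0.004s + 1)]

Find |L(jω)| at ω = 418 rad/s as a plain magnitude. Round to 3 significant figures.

At ω = 418 rad/s:
zero (1 + j418·0.125) = 1 + j52.25 → |·| ≈ 52.26, ∠ ≈ 88.90°
zero (1 + j418·0.05) = 1 + j20.9 → |·| ≈ 20.924, ∠ ≈ 87.26°
pole (1 + j418·0.1) = 1 + j41.8 → |·| ≈ 41.812, ∠ ≈ 88.63°
pole (1 + j418·0.004) = 1 + j1.672 → |·| ≈ 1.9482, ∠ ≈ 59.12°
|L| = 0.064 · 52.26 · 20.924 / (41.812 · 1.9482) ≈ 0.85913

0.859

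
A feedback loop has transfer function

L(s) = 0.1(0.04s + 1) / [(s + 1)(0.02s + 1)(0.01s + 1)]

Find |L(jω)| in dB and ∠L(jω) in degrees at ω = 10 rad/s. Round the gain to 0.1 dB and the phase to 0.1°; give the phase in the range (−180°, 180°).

-39.6 dB, -79.5°

At ω = 10 rad/s:
zero (1 + j10·0.04) = 1 + j0.4 → |·| ≈ 1.077, ∠ ≈ 21.80°
pole (1 + j10·1) = 1 + j10 → |·| ≈ 10.05, ∠ ≈ 84.29°
pole (1 + j10·0.02) = 1 + j0.2 → |·| ≈ 1.0198, ∠ ≈ 11.31°
pole (1 + j10·0.01) = 1 + j0.1 → |·| ≈ 1.005, ∠ ≈ 5.71°
|L| = 0.1 · 1.077 / (10.05 · 1.0198 · 1.005) ≈ 0.010456
Gain = 20 log₁₀(0.010456) ≈ -39.61 dB
∠L = (21.80°) − (84.29° + 11.31° + 5.71°) = -79.51°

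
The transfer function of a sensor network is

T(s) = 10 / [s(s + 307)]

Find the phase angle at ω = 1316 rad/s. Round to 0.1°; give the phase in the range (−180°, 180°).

-166.9°

At s = jω = j1316:
pole (s+307): 307 + j1316 → |·| = √(307²+1316²) = √1826105 ≈ 1351.3, ∠ = arctan(1316/307) ≈ 76.87°
pole at origin: |s| = 1316, ∠ = 90.00° (in denominator)
∠T = 0.00° − 166.87° = -166.87°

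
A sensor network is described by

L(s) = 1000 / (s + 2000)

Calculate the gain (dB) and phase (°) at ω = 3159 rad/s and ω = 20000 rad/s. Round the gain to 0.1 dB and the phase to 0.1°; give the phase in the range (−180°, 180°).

ω = 3159: -11.5 dB, -57.7°; ω = 20000: -26.1 dB, -84.3°

Substitute s = j3159:
Numerator: 1000 = 1000 + j0
Denominator: (j3159) + 2000 = 2000 + j3159
|N| = √(1000² + 0²) ≈ 1000, ∠N ≈ 0.00°
|D| = √(2000² + 3159²) ≈ 3738.9, ∠D ≈ 57.66°
|L| = 1000 / 3738.9 ≈ 0.26746
Gain = 20 log₁₀(0.26746) ≈ -11.45 dB
∠L = 0.00° − 57.66° = -57.66°

Substitute s = j20000:
Numerator: 1000 = 1000 + j0
Denominator: (j20000) + 2000 = 2000 + j20000
|N| = √(1000² + 0²) ≈ 1000, ∠N ≈ 0.00°
|D| = √(2000² + 20000²) ≈ 20100, ∠D ≈ 84.29°
|L| = 1000 / 20100 ≈ 0.049751
Gain = 20 log₁₀(0.049751) ≈ -26.06 dB
∠L = 0.00° − 84.29° = -84.29°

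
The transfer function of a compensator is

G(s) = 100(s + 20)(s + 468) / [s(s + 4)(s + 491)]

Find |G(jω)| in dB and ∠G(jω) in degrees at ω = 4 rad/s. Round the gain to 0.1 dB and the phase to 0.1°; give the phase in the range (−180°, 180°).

At s = jω = j4:
zero (s+20): 20 + j4 → |·| = √(20²+4²) = √416 ≈ 20.396, ∠ = arctan(4/20) ≈ 11.31°
zero (s+468): 468 + j4 → |·| = √(468²+4²) = √219040 ≈ 468.02, ∠ = arctan(4/468) ≈ 0.49°
pole (s+4): 4 + j4 → |·| = √(4²+4²) = √32 ≈ 5.6569, ∠ = arctan(4/4) ≈ 45.00°
pole (s+491): 491 + j4 → |·| = √(491²+4²) = √241097 ≈ 491.02, ∠ = arctan(4/491) ≈ 0.47°
pole at origin: |s| = 4, ∠ = 90.00° (in denominator)
|G| = 100 · 9545.7 / 11111 ≈ 85.912
Gain = 20 log₁₀(85.912) ≈ 38.68 dB
∠G = 11.80° − 135.47° = -123.67°

38.7 dB, -123.7°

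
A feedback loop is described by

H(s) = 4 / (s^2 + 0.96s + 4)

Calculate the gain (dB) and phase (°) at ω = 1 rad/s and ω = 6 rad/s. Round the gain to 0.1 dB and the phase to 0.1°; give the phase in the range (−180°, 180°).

At s = jω = j1:
quadratic: (j1)² + 0.96·j1 + 4 = 3 + j0.96 → |·| ≈ 3.1499, ∠ ≈ 17.74°
|H| = 4 / 3.1499 ≈ 1.2699
Gain = 20 log₁₀(1.2699) ≈ 2.08 dB
∠H = 0.00° − 17.74° = -17.74°

At s = jω = j6:
quadratic: (j6)² + 0.96·j6 + 4 = -32 + j5.76 → |·| ≈ 32.514, ∠ ≈ 169.80°
|H| = 4 / 32.514 ≈ 0.12302
Gain = 20 log₁₀(0.12302) ≈ -18.20 dB
∠H = 0.00° − 169.80° = -169.80°

ω = 1: 2.1 dB, -17.7°; ω = 6: -18.2 dB, -169.8°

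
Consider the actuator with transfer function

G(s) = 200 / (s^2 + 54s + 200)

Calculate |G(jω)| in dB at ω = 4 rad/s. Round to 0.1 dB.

Substitute s = j4:
Numerator: 200 = 200 + j0
Denominator: (j4)^2 + 54(j4) + 200 = 184 + j216
|N| = √(200² + 0²) ≈ 200, ∠N ≈ 0.00°
|D| = √(184² + 216²) ≈ 283.75, ∠D ≈ 49.57°
|G| = 200 / 283.75 ≈ 0.70485
Gain = 20 log₁₀(0.70485) ≈ -3.04 dB

-3.0 dB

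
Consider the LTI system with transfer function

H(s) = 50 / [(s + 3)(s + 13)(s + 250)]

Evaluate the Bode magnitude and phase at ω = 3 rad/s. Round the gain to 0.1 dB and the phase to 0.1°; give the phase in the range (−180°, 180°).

-49.0 dB, -58.7°

At s = jω = j3:
pole (s+3): 3 + j3 → |·| = √(3²+3²) = √18 ≈ 4.2426, ∠ = arctan(3/3) ≈ 45.00°
pole (s+13): 13 + j3 → |·| = √(13²+3²) = √178 ≈ 13.342, ∠ = arctan(3/13) ≈ 12.99°
pole (s+250): 250 + j3 → |·| = √(250²+3²) = √62509 ≈ 250.02, ∠ = arctan(3/250) ≈ 0.69°
|H| = 50 / 14152 ≈ 0.0035331
Gain = 20 log₁₀(0.0035331) ≈ -49.04 dB
∠H = 0.00° − 58.68° = -58.68°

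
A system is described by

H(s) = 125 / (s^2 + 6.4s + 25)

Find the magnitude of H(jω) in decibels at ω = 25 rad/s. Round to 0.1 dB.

At s = jω = j25:
quadratic: (j25)² + 6.4·j25 + 25 = -600 + j160 → |·| ≈ 620.97, ∠ ≈ 165.07°
|H| = 125 / 620.97 ≈ 0.2013
Gain = 20 log₁₀(0.2013) ≈ -13.92 dB

-13.9 dB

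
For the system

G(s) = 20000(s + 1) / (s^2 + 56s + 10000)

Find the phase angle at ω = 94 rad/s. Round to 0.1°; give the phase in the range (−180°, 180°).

11.9°

At s = jω = j94:
zero (s+1): 1 + j94 → |·| = √(1²+94²) = √8837 ≈ 94.005, ∠ = arctan(94/1) ≈ 89.39°
quadratic: (j94)² + 56·j94 + 10000 = 1164 + j5264 → |·| ≈ 5391.2, ∠ ≈ 77.53°
∠G = 89.39° − 77.53° = 11.86°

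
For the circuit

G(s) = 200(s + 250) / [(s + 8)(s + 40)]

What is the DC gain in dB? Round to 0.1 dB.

G(0) = 200·250 / (8·40) = 156.25
20 log₁₀(156.25) ≈ 43.88 dB

43.9 dB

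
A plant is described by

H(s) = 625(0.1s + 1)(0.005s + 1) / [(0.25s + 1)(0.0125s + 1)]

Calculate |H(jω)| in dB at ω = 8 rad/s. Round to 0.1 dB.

At ω = 8 rad/s:
zero (1 + j8·0.1) = 1 + j0.8 → |·| ≈ 1.2806, ∠ ≈ 38.66°
zero (1 + j8·0.005) = 1 + j0.04 → |·| ≈ 1.0008, ∠ ≈ 2.29°
pole (1 + j8·0.25) = 1 + j2 → |·| ≈ 2.2361, ∠ ≈ 63.43°
pole (1 + j8·0.0125) = 1 + j0.1 → |·| ≈ 1.005, ∠ ≈ 5.71°
|H| = 625 · 1.2806 · 1.0008 / (2.2361 · 1.005) ≈ 356.44
Gain = 20 log₁₀(356.44) ≈ 51.04 dB

51.0 dB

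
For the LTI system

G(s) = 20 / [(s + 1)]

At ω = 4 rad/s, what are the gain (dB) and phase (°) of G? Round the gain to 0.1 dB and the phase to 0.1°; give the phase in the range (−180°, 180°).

13.7 dB, -76.0°

At ω = 4 rad/s:
pole (1 + j4·1) = 1 + j4 → |·| ≈ 4.1231, ∠ ≈ 75.96°
|G| = 20 · 1 / (4.1231) ≈ 4.8507
Gain = 20 log₁₀(4.8507) ≈ 13.72 dB
∠G = (0°) − (75.96°) = -75.96°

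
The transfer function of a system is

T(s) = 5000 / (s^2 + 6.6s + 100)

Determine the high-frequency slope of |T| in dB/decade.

-40 dB/decade

Each pole contributes −20 dB/decade at high frequency; each zero contributes +20 dB/decade.
Net: 0 zero(s) − 2 pole(s) → -40 dB/decade.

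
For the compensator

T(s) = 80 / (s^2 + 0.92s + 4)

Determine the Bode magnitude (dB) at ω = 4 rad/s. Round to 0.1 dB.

16.1 dB

At s = jω = j4:
quadratic: (j4)² + 0.92·j4 + 4 = -12 + j3.68 → |·| ≈ 12.552, ∠ ≈ 162.95°
|T| = 80 / 12.552 ≈ 6.3735
Gain = 20 log₁₀(6.3735) ≈ 16.09 dB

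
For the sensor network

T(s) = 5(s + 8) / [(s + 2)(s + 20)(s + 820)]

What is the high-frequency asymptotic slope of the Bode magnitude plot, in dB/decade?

-40 dB/decade

Each pole contributes −20 dB/decade at high frequency; each zero contributes +20 dB/decade.
Net: 1 zero(s) − 3 pole(s) → -40 dB/decade.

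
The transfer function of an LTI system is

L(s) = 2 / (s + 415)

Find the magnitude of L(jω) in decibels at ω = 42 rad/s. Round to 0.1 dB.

At s = jω = j42:
pole (s+415): 415 + j42 → |·| = √(415²+42²) = √173989 ≈ 417.12, ∠ = arctan(42/415) ≈ 5.78°
|L| = 2 / 417.12 ≈ 0.0047948
Gain = 20 log₁₀(0.0047948) ≈ -46.38 dB

-46.4 dB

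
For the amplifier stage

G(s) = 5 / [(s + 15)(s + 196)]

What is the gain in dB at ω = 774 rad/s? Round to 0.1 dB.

-101.8 dB

At s = jω = j774:
pole (s+15): 15 + j774 → |·| = √(15²+774²) = √599301 ≈ 774.15, ∠ = arctan(774/15) ≈ 88.89°
pole (s+196): 196 + j774 → |·| = √(196²+774²) = √637492 ≈ 798.43, ∠ = arctan(774/196) ≈ 75.79°
|G| = 5 / 6.181e+05 ≈ 8.0893e-06
Gain = 20 log₁₀(8.0893e-06) ≈ -101.84 dB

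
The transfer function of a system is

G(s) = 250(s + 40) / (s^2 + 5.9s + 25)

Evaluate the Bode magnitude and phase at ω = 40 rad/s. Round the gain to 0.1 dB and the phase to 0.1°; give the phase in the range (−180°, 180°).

19.0 dB, -126.5°

At s = jω = j40:
zero (s+40): 40 + j40 → |·| = √(40²+40²) = √3200 ≈ 56.569, ∠ = arctan(40/40) ≈ 45.00°
quadratic: (j40)² + 5.9·j40 + 25 = -1575 + j236 → |·| ≈ 1592.6, ∠ ≈ 171.48°
|G| = 250 · 56.569 / 1592.6 ≈ 8.88
Gain = 20 log₁₀(8.88) ≈ 18.97 dB
∠G = 45.00° − 171.48° = -126.48°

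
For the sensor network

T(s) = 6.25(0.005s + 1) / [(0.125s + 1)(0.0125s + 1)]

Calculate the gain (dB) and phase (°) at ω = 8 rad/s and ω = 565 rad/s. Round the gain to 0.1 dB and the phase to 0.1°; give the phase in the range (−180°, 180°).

At ω = 8 rad/s:
zero (1 + j8·0.005) = 1 + j0.04 → |·| ≈ 1.0008, ∠ ≈ 2.29°
pole (1 + j8·0.125) = 1 + j1 → |·| ≈ 1.4142, ∠ ≈ 45.00°
pole (1 + j8·0.0125) = 1 + j0.1 → |·| ≈ 1.005, ∠ ≈ 5.71°
|T| = 6.25 · 1.0008 / (1.4142 · 1.005) ≈ 4.401
Gain = 20 log₁₀(4.401) ≈ 12.87 dB
∠T = (2.29°) − (45.00° + 5.71°) = -48.42°

At ω = 565 rad/s:
zero (1 + j565·0.005) = 1 + j2.825 → |·| ≈ 2.9968, ∠ ≈ 70.51°
pole (1 + j565·0.125) = 1 + j70.625 → |·| ≈ 70.632, ∠ ≈ 89.19°
pole (1 + j565·0.0125) = 1 + j7.0625 → |·| ≈ 7.1329, ∠ ≈ 81.94°
|T| = 6.25 · 2.9968 / (70.632 · 7.1329) ≈ 0.037177
Gain = 20 log₁₀(0.037177) ≈ -28.59 dB
∠T = (70.51°) − (89.19° + 81.94°) = -100.62°

ω = 8: 12.9 dB, -48.4°; ω = 565: -28.6 dB, -100.6°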